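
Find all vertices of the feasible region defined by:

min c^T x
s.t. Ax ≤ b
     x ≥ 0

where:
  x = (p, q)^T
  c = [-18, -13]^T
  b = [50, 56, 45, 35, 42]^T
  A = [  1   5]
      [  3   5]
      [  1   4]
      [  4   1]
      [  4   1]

(0, 0), (8.75, 0), (7, 7), (3, 9.4), (0, 10)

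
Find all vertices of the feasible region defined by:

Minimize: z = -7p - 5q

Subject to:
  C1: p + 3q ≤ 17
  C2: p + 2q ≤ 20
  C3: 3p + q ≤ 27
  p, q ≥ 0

(0, 0), (9, 0), (8, 3), (0, 5.667)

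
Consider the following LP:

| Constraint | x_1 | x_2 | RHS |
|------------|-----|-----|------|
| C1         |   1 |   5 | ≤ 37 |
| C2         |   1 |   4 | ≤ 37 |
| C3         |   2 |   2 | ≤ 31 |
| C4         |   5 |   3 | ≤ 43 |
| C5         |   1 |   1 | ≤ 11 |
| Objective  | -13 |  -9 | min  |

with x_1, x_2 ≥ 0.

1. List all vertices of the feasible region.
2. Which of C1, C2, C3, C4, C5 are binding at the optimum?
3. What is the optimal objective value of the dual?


1. (0, 0), (8.6, 0), (5, 6), (4.5, 6.5), (0, 7.4)
2. C4, C5
3. -119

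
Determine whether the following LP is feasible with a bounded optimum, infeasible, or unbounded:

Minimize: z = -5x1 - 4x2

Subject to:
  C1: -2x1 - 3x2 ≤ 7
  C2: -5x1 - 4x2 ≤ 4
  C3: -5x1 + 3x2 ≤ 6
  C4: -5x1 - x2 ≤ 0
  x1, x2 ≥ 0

Unbounded (objective can decrease without bound)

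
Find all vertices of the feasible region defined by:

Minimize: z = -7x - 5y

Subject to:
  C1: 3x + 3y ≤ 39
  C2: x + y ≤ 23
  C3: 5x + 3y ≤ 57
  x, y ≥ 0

(0, 0), (11.4, 0), (9, 4), (0, 13)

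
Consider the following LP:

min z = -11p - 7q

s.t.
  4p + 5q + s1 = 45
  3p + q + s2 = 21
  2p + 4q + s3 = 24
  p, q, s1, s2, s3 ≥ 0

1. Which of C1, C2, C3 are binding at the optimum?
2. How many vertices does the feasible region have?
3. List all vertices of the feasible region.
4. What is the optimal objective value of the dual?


1. C2, C3
2. 4
3. (0, 0), (7, 0), (6, 3), (0, 6)
4. -87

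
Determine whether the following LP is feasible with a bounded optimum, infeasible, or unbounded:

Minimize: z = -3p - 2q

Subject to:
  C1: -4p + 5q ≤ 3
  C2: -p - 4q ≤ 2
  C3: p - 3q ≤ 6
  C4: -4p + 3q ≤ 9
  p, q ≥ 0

Unbounded (objective can decrease without bound)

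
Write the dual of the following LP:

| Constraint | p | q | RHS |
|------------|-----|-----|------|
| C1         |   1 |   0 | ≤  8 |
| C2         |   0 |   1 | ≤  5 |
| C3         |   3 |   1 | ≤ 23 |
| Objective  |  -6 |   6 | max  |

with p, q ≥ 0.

Primal max cᵀx s.t. Ax ≤ b, x ≥ 0  →  Dual min bᵀy s.t. Aᵀy ≥ c, y ≥ 0.

Minimize: z = 8y1 + 5y2 + 23y3

Subject to:
  y1 + 3y3 ≥ -6
  y2 + y3 ≥ 6
  y1, y2, y3 ≥ 0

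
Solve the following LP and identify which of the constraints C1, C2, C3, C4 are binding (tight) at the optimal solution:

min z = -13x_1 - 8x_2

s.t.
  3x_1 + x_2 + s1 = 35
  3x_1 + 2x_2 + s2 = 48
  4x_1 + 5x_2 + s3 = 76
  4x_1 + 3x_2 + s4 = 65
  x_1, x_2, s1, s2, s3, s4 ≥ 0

At x_1 = 9, x_2 = 8, compute slack b - a·x for each constraint:
  C1: 35 − 35 = 0  (binding)
  C2: 48 − 43 = 5  (slack)
  C3: 76 − 76 = 0  (binding)
  C4: 65 − 60 = 5  (slack)

Optimal: x_1 = 9, x_2 = 8
Binding: C1, C3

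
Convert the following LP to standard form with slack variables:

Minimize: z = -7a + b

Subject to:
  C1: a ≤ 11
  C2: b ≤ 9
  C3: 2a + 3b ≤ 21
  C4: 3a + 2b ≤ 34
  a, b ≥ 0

min z = -7a + b

s.t.
  a + s1 = 11
  b + s2 = 9
  2a + 3b + s3 = 21
  3a + 2b + s4 = 34
  a, b, s1, s2, s3, s4 ≥ 0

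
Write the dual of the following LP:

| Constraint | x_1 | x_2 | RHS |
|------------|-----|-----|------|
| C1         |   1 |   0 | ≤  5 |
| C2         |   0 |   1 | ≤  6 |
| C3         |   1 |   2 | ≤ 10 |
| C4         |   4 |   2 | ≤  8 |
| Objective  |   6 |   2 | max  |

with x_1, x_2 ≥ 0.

Primal max cᵀx s.t. Ax ≤ b, x ≥ 0  →  Dual min bᵀy s.t. Aᵀy ≥ c, y ≥ 0.

Minimize: z = 5y1 + 6y2 + 10y3 + 8y4

Subject to:
  y1 + y3 + 4y4 ≥ 6
  y2 + 2y3 + 2y4 ≥ 2
  y1, y2, y3, y4 ≥ 0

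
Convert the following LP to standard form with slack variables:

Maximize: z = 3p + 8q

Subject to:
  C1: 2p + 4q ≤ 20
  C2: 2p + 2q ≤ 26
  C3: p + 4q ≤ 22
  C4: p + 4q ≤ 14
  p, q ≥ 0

max z = 3p + 8q

s.t.
  2p + 4q + s1 = 20
  2p + 2q + s2 = 26
  p + 4q + s3 = 22
  p + 4q + s4 = 14
  p, q, s1, s2, s3, s4 ≥ 0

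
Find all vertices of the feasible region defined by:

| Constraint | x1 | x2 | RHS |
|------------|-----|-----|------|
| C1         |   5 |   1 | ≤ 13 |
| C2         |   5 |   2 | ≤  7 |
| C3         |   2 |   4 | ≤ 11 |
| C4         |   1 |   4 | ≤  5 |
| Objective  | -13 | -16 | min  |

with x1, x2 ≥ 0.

(0, 0), (1.4, 0), (1, 1), (0, 1.25)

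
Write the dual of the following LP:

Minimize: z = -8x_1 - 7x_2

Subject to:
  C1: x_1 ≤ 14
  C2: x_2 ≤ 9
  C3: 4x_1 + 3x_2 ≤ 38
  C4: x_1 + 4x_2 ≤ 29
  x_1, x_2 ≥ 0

Primal min cᵀx s.t. Ax ≤ b, x ≥ 0  →  Dual max −bᵀy s.t. Aᵀy ≥ −c, y ≥ 0.

Maximize: z = -14y1 - 9y2 - 38y3 - 29y4

Subject to:
  y1 + 4y3 + y4 ≥ 8
  y2 + 3y3 + 4y4 ≥ 7
  y1, y2, y3, y4 ≥ 0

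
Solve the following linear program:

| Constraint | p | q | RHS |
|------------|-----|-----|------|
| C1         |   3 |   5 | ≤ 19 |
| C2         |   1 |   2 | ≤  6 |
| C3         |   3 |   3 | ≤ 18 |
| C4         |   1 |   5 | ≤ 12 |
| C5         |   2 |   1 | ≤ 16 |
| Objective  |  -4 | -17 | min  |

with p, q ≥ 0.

Evaluate the objective at each vertex of the feasible region:
  z(0, 0) = 0
  z(6, 0) = -24
  z(2, 2) = -42  ←
  z(0, 2.4) = -40.8
The minimum is at p = 2, q = 2.

p = 2, q = 2, z = -42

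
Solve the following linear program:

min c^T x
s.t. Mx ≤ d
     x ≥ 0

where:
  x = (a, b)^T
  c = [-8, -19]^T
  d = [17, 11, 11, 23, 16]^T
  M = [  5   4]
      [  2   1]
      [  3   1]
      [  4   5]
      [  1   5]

Evaluate the objective at each vertex of the feasible region:
  z(0, 0) = 0
  z(3.4, 0) = -27.2
  z(1, 3) = -65  ←
  z(0, 3.2) = -60.8
The minimum is at a = 1, b = 3.

a = 1, b = 3, z = -65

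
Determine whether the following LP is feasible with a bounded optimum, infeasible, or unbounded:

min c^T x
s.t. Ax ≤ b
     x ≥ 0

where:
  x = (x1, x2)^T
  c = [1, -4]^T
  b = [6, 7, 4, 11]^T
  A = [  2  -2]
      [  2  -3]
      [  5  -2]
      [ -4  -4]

Unbounded (objective can decrease without bound)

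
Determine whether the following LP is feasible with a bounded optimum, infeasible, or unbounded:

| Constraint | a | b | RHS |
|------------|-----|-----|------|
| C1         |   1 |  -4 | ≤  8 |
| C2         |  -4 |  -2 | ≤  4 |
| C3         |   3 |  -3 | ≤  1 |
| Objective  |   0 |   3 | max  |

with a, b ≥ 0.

Unbounded (objective can increase without bound)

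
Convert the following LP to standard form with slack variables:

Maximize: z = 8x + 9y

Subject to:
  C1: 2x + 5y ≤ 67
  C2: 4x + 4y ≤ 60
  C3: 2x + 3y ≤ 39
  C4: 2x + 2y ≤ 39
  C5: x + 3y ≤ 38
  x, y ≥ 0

max z = 8x + 9y

s.t.
  2x + 5y + s1 = 67
  4x + 4y + s2 = 60
  2x + 3y + s3 = 39
  2x + 2y + s4 = 39
  x + 3y + s5 = 38
  x, y, s1, s2, s3, s4, s5 ≥ 0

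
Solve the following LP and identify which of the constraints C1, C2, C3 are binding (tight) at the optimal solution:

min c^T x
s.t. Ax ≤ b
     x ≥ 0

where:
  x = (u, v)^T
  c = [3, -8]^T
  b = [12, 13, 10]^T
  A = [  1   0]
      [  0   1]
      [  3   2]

At u = 0, v = 5, compute slack b - a·x for each constraint:
  C1: 12 − 0 = 12  (slack)
  C2: 13 − 5 = 8  (slack)
  C3: 10 − 10 = 0  (binding)

Optimal: u = 0, v = 5
Binding: C3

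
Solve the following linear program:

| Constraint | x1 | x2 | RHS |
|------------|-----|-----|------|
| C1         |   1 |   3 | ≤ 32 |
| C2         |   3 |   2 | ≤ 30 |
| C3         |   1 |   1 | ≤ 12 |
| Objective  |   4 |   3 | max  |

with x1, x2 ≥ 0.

Evaluate the objective at each vertex of the feasible region:
  z(0, 0) = 0
  z(10, 0) = 40
  z(6, 6) = 42  ←
  z(2, 10) = 38
  z(0, 10.67) = 32
The maximum is at x1 = 6, x2 = 6.

x1 = 6, x2 = 6, z = 42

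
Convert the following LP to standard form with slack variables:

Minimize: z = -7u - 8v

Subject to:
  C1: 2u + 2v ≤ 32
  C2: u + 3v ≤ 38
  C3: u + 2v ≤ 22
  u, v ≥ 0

min z = -7u - 8v

s.t.
  2u + 2v + s1 = 32
  u + 3v + s2 = 38
  u + 2v + s3 = 22
  u, v, s1, s2, s3 ≥ 0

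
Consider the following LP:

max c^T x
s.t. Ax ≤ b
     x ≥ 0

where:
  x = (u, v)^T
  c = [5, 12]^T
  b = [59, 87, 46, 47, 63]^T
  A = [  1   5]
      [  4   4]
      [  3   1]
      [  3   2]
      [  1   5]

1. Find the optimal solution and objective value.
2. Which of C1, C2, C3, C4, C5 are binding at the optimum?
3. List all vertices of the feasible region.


1. u = 9, v = 10, z = 165
2. C1, C4
3. (0, 0), (15.33, 0), (15, 1), (9, 10), (0, 11.8)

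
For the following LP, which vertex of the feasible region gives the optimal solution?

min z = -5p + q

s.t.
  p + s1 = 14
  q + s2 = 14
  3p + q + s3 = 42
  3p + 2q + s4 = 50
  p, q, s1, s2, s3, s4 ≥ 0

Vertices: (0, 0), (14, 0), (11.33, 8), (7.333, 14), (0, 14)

Evaluate the objective at each vertex of the feasible region:
  z(0, 0) = 0
  z(14, 0) = -70  ←
  z(11.33, 8) = -48.67
  z(7.333, 14) = -22.67
  z(0, 14) = 14
The minimum is at p = 14, q = 0.

(14, 0)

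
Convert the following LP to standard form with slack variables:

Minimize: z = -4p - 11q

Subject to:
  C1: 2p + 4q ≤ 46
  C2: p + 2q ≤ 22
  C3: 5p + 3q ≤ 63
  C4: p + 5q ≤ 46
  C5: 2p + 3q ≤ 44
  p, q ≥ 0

min z = -4p - 11q

s.t.
  2p + 4q + s1 = 46
  p + 2q + s2 = 22
  5p + 3q + s3 = 63
  p + 5q + s4 = 46
  2p + 3q + s5 = 44
  p, q, s1, s2, s3, s4, s5 ≥ 0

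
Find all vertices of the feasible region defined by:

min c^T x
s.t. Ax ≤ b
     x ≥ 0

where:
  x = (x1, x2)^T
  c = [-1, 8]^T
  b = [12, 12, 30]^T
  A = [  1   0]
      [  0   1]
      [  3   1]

(0, 0), (10, 0), (6, 12), (0, 12)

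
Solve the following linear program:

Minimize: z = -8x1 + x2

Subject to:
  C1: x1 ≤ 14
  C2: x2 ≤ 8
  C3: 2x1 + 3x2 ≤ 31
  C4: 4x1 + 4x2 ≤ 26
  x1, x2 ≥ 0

Evaluate the objective at each vertex of the feasible region:
  z(0, 0) = 0
  z(6.5, 0) = -52  ←
  z(0, 6.5) = 6.5
The minimum is at x1 = 6.5, x2 = 0.

x1 = 6.5, x2 = 0, z = -52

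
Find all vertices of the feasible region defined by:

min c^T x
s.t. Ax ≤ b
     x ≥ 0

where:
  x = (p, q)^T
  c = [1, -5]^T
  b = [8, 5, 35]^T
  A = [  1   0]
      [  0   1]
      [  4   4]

(0, 0), (8, 0), (8, 0.75), (3.75, 5), (0, 5)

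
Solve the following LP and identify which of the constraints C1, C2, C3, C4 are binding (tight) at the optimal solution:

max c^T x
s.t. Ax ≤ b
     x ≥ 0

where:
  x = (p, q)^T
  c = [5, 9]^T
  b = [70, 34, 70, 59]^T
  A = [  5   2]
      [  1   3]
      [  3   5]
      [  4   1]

At p = 10, q = 8, compute slack b - a·x for each constraint:
  C1: 70 − 66 = 4  (slack)
  C2: 34 − 34 = 0  (binding)
  C3: 70 − 70 = 0  (binding)
  C4: 59 − 48 = 11  (slack)

Optimal: p = 10, q = 8
Binding: C2, C3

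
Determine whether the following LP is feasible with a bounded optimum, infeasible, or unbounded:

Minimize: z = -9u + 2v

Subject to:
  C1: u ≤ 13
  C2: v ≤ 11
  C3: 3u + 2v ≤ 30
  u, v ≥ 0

Feasible with a bounded optimal solution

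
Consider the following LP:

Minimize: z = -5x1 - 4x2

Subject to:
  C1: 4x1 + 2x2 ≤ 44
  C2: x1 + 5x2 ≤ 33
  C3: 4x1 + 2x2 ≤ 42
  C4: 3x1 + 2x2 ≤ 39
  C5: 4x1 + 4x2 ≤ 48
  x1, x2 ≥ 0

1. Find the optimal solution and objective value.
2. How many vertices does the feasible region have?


1. x1 = 9, x2 = 3, z = -57
2. 5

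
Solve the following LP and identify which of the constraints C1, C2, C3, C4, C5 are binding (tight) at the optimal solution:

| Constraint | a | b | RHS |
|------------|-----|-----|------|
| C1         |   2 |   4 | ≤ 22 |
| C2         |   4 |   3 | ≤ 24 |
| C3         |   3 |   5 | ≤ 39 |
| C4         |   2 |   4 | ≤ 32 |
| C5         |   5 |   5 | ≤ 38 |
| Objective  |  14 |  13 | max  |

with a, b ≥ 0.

At a = 3, b = 4, compute slack b - a·x for each constraint:
  C1: 22 − 22 = 0  (binding)
  C2: 24 − 24 = 0  (binding)
  C3: 39 − 29 = 10  (slack)
  C4: 32 − 22 = 10  (slack)
  C5: 38 − 35 = 3  (slack)

Optimal: a = 3, b = 4
Binding: C1, C2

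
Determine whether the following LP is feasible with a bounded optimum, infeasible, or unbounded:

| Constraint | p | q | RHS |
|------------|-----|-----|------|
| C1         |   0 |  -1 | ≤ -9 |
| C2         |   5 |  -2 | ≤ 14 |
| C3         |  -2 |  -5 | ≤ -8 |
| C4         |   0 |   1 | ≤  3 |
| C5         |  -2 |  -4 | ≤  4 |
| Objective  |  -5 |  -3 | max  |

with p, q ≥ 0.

Infeasible (no feasible solution exists)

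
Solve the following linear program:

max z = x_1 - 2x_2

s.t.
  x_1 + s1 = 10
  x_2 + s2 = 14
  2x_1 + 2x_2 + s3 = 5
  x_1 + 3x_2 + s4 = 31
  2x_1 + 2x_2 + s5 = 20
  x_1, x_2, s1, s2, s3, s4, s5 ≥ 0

Evaluate the objective at each vertex of the feasible region:
  z(0, 0) = 0
  z(2.5, 0) = 2.5  ←
  z(0, 2.5) = -5
The maximum is at x_1 = 2.5, x_2 = 0.

x_1 = 2.5, x_2 = 0, z = 2.5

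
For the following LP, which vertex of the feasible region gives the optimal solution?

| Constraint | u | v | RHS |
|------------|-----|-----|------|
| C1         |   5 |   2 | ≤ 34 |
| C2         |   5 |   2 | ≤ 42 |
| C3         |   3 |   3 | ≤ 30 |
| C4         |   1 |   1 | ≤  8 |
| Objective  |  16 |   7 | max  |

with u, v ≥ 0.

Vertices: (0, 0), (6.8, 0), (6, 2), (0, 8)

Evaluate the objective at each vertex of the feasible region:
  z(0, 0) = 0
  z(6.8, 0) = 108.8
  z(6, 2) = 110  ←
  z(0, 8) = 56
The maximum is at u = 6, v = 2.

(6, 2)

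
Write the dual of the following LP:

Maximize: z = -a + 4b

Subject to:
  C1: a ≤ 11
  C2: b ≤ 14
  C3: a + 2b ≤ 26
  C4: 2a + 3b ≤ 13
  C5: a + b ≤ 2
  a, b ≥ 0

Primal max cᵀx s.t. Ax ≤ b, x ≥ 0  →  Dual min bᵀy s.t. Aᵀy ≥ c, y ≥ 0.

Minimize: z = 11y1 + 14y2 + 26y3 + 13y4 + 2y5

Subject to:
  y1 + y3 + 2y4 + y5 ≥ -1
  y2 + 2y3 + 3y4 + y5 ≥ 4
  y1, y2, y3, y4, y5 ≥ 0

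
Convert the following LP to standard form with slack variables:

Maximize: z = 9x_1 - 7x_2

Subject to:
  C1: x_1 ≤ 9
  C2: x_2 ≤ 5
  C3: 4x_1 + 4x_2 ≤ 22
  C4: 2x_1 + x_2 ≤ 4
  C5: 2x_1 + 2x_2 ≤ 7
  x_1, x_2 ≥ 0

max z = 9x_1 - 7x_2

s.t.
  x_1 + s1 = 9
  x_2 + s2 = 5
  4x_1 + 4x_2 + s3 = 22
  2x_1 + x_2 + s4 = 4
  2x_1 + 2x_2 + s5 = 7
  x_1, x_2, s1, s2, s3, s4, s5 ≥ 0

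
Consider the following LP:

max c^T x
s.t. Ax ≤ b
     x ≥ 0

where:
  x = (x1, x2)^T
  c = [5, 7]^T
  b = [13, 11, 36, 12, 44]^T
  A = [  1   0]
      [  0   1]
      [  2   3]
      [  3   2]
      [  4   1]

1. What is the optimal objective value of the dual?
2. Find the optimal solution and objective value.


1. 42
2. x1 = 0, x2 = 6, z = 42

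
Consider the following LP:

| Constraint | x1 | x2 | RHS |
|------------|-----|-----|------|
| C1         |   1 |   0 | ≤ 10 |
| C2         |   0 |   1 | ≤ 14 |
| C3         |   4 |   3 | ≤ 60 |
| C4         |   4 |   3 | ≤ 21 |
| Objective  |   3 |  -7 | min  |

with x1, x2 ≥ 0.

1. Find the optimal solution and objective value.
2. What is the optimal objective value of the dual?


1. x1 = 0, x2 = 7, z = -49
2. -49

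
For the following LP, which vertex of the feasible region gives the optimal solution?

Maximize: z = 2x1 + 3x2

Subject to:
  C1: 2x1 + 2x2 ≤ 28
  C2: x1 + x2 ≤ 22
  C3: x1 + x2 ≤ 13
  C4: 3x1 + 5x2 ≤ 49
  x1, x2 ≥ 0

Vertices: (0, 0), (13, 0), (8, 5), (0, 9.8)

Evaluate the objective at each vertex of the feasible region:
  z(0, 0) = 0
  z(13, 0) = 26
  z(8, 5) = 31  ←
  z(0, 9.8) = 29.4
The maximum is at x1 = 8, x2 = 5.

(8, 5)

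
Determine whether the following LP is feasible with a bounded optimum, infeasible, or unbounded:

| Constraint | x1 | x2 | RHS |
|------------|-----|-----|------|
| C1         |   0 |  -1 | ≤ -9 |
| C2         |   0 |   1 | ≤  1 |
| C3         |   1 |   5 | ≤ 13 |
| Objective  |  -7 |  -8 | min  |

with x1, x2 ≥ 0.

Infeasible (no feasible solution exists)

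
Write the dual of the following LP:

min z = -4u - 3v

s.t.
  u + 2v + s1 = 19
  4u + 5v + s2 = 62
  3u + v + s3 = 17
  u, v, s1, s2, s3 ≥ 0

Primal min cᵀx s.t. Ax ≤ b, x ≥ 0  →  Dual max −bᵀy s.t. Aᵀy ≥ −c, y ≥ 0.

Maximize: z = -19y1 - 62y2 - 17y3

Subject to:
  y1 + 4y2 + 3y3 ≥ 4
  2y1 + 5y2 + y3 ≥ 3
  y1, y2, y3 ≥ 0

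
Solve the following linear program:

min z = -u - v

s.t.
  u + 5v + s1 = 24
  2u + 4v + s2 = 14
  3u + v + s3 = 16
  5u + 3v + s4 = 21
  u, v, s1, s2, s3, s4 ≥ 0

Evaluate the objective at each vertex of the feasible region:
  z(0, 0) = 0
  z(4.2, 0) = -4.2
  z(3, 2) = -5  ←
  z(0, 3.5) = -3.5
The minimum is at u = 3, v = 2.

u = 3, v = 2, z = -5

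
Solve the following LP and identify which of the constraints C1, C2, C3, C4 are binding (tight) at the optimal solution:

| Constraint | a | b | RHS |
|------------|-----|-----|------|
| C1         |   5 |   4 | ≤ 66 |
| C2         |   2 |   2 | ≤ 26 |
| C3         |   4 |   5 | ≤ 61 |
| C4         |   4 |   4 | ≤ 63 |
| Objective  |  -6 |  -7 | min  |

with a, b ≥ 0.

At a = 4, b = 9, compute slack b - a·x for each constraint:
  C1: 66 − 56 = 10  (slack)
  C2: 26 − 26 = 0  (binding)
  C3: 61 − 61 = 0  (binding)
  C4: 63 − 52 = 11  (slack)

Optimal: a = 4, b = 9
Binding: C2, C3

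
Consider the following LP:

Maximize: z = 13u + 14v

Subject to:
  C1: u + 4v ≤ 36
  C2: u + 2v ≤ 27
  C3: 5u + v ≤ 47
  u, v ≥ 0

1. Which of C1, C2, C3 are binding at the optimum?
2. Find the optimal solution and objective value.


1. C1, C3
2. u = 8, v = 7, z = 202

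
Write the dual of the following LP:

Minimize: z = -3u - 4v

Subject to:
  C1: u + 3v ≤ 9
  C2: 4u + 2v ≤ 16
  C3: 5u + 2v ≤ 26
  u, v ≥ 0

Primal min cᵀx s.t. Ax ≤ b, x ≥ 0  →  Dual max −bᵀy s.t. Aᵀy ≥ −c, y ≥ 0.

Maximize: z = -9y1 - 16y2 - 26y3

Subject to:
  y1 + 4y2 + 5y3 ≥ 3
  3y1 + 2y2 + 2y3 ≥ 4
  y1, y2, y3 ≥ 0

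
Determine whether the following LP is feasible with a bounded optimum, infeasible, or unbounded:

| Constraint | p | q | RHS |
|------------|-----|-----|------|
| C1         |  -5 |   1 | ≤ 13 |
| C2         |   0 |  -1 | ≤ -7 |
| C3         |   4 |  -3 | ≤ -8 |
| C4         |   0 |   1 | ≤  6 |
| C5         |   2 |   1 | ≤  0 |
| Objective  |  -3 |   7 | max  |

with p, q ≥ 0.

Infeasible (no feasible solution exists)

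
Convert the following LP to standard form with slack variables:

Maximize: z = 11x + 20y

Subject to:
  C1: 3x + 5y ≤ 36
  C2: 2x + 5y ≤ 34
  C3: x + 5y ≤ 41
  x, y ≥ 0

max z = 11x + 20y

s.t.
  3x + 5y + s1 = 36
  2x + 5y + s2 = 34
  x + 5y + s3 = 41
  x, y, s1, s2, s3 ≥ 0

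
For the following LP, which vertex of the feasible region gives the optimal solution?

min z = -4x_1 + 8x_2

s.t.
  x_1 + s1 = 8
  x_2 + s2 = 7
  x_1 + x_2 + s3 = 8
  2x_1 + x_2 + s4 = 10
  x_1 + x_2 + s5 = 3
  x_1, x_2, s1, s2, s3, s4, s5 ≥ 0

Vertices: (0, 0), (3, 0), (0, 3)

Evaluate the objective at each vertex of the feasible region:
  z(0, 0) = 0
  z(3, 0) = -12  ←
  z(0, 3) = 24
The minimum is at x_1 = 3, x_2 = 0.

(3, 0)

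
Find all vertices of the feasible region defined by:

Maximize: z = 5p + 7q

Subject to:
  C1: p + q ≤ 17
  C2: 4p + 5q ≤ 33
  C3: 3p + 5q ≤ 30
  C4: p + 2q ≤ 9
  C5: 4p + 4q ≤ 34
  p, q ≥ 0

(0, 0), (8.25, 0), (7, 1), (0, 4.5)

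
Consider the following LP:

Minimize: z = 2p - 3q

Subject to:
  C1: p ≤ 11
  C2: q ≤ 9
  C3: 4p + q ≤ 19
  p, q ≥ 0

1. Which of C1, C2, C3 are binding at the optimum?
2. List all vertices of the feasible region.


1. C2
2. (0, 0), (4.75, 0), (2.5, 9), (0, 9)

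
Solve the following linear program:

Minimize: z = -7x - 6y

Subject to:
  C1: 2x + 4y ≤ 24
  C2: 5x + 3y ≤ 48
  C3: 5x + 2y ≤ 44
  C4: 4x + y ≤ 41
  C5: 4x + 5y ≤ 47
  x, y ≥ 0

Evaluate the objective at each vertex of the feasible region:
  z(0, 0) = 0
  z(8.8, 0) = -61.6
  z(8, 2) = -68  ←
  z(0, 6) = -36
The minimum is at x = 8, y = 2.

x = 8, y = 2, z = -68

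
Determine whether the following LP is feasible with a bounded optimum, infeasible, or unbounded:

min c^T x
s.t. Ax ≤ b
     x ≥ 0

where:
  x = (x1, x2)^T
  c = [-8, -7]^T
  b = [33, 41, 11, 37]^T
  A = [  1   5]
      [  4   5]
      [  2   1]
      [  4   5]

Feasible with a bounded optimal solution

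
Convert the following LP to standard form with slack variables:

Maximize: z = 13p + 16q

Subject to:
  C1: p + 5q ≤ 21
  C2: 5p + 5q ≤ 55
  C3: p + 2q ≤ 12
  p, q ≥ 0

max z = 13p + 16q

s.t.
  p + 5q + s1 = 21
  5p + 5q + s2 = 55
  p + 2q + s3 = 12
  p, q, s1, s2, s3 ≥ 0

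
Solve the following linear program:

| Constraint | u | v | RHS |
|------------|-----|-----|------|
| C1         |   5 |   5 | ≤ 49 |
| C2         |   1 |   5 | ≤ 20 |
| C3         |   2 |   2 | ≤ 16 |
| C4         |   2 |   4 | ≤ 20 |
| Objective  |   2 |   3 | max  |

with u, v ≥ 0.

Evaluate the objective at each vertex of the feasible region:
  z(0, 0) = 0
  z(8, 0) = 16
  z(6, 2) = 18  ←
  z(3.333, 3.333) = 16.67
  z(0, 4) = 12
The maximum is at u = 6, v = 2.

u = 6, v = 2, z = 18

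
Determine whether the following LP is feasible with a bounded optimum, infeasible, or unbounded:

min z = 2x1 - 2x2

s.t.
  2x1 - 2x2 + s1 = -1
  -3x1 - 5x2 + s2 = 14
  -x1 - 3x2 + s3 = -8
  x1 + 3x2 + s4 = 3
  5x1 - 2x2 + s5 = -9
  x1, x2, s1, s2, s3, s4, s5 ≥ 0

Infeasible (no feasible solution exists)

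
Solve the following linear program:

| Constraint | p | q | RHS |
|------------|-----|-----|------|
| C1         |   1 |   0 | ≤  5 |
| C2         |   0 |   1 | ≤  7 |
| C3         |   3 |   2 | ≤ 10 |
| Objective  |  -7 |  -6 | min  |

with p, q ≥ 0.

Evaluate the objective at each vertex of the feasible region:
  z(0, 0) = 0
  z(3.333, 0) = -23.33
  z(0, 5) = -30  ←
The minimum is at p = 0, q = 5.

p = 0, q = 5, z = -30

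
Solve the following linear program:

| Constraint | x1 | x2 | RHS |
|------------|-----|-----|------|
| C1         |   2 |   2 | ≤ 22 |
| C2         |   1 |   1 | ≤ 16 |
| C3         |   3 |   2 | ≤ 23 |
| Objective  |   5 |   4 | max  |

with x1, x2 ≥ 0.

Evaluate the objective at each vertex of the feasible region:
  z(0, 0) = 0
  z(7.667, 0) = 38.33
  z(1, 10) = 45  ←
  z(0, 11) = 44
The maximum is at x1 = 1, x2 = 10.

x1 = 1, x2 = 10, z = 45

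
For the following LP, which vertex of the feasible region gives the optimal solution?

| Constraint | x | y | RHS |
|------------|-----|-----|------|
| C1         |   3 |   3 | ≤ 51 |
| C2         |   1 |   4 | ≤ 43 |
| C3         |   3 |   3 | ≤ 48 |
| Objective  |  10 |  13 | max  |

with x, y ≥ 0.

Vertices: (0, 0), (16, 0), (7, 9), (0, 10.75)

Evaluate the objective at each vertex of the feasible region:
  z(0, 0) = 0
  z(16, 0) = 160
  z(7, 9) = 187  ←
  z(0, 10.75) = 139.8
The maximum is at x = 7, y = 9.

(7, 9)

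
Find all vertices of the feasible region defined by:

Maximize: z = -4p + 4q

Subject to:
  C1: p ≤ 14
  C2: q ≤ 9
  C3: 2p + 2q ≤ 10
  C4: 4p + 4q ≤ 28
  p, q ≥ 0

(0, 0), (5, 0), (0, 5)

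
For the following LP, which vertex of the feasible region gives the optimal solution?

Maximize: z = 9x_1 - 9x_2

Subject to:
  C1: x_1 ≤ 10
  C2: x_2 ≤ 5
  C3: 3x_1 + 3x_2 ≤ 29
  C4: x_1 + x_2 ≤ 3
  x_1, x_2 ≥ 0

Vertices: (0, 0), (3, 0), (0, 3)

Evaluate the objective at each vertex of the feasible region:
  z(0, 0) = 0
  z(3, 0) = 27  ←
  z(0, 3) = -27
The maximum is at x_1 = 3, x_2 = 0.

(3, 0)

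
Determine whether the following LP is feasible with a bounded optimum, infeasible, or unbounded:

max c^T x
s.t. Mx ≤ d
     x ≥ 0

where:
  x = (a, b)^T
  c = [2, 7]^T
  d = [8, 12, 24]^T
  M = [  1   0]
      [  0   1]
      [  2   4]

Feasible with a bounded optimal solution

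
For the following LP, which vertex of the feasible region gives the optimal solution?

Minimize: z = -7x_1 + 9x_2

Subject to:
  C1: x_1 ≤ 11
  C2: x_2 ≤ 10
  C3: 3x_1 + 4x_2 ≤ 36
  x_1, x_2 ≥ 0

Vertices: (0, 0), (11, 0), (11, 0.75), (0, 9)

Evaluate the objective at each vertex of the feasible region:
  z(0, 0) = 0
  z(11, 0) = -77  ←
  z(11, 0.75) = -70.25
  z(0, 9) = 81
The minimum is at x_1 = 11, x_2 = 0.

(11, 0)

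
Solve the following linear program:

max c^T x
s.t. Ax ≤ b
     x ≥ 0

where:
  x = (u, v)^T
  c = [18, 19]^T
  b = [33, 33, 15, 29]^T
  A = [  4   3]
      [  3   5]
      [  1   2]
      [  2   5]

Evaluate the objective at each vertex of the feasible region:
  z(0, 0) = 0
  z(8.25, 0) = 148.5
  z(6, 3) = 165  ←
  z(4, 4.2) = 151.8
  z(0, 5.8) = 110.2
The maximum is at u = 6, v = 3.

u = 6, v = 3, z = 165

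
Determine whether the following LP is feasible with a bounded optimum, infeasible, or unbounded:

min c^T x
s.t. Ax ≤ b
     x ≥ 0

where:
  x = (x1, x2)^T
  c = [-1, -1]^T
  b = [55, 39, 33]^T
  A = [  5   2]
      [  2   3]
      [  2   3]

Feasible with a bounded optimal solution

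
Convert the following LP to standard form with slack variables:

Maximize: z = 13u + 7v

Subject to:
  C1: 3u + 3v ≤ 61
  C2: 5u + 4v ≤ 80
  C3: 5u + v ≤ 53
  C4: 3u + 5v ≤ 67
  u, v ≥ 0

max z = 13u + 7v

s.t.
  3u + 3v + s1 = 61
  5u + 4v + s2 = 80
  5u + v + s3 = 53
  3u + 5v + s4 = 67
  u, v, s1, s2, s3, s4 ≥ 0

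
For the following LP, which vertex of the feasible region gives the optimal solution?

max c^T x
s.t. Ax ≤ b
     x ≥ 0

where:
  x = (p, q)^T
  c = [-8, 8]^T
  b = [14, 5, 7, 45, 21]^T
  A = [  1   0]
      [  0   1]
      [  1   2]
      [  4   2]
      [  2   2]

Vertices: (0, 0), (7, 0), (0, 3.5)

Evaluate the objective at each vertex of the feasible region:
  z(0, 0) = 0
  z(7, 0) = -56
  z(0, 3.5) = 28  ←
The maximum is at p = 0, q = 3.5.

(0, 3.5)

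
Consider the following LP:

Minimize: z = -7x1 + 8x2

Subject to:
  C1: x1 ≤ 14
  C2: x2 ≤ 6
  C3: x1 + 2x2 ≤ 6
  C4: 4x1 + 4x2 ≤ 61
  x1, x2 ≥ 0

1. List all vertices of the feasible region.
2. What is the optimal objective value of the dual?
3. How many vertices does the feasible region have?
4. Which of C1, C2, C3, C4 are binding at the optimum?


1. (0, 0), (6, 0), (0, 3)
2. -42
3. 3
4. C3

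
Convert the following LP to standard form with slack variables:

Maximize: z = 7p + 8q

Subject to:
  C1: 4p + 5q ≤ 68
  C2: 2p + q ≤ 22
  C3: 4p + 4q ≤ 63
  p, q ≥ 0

max z = 7p + 8q

s.t.
  4p + 5q + s1 = 68
  2p + q + s2 = 22
  4p + 4q + s3 = 63
  p, q, s1, s2, s3 ≥ 0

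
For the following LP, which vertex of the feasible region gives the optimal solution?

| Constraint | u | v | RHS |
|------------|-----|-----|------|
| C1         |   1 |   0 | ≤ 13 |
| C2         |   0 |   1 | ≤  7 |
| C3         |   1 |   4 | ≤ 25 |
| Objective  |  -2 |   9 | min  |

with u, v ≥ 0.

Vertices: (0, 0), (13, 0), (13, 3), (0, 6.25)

Evaluate the objective at each vertex of the feasible region:
  z(0, 0) = 0
  z(13, 0) = -26  ←
  z(13, 3) = 1
  z(0, 6.25) = 56.25
The minimum is at u = 13, v = 0.

(13, 0)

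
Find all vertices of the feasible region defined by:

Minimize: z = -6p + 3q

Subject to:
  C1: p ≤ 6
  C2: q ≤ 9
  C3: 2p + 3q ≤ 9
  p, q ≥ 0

(0, 0), (4.5, 0), (0, 3)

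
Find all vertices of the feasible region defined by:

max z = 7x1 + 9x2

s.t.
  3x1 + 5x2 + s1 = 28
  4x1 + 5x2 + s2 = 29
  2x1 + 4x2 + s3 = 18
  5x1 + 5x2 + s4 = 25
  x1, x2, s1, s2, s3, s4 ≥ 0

(0, 0), (5, 0), (1, 4), (0, 4.5)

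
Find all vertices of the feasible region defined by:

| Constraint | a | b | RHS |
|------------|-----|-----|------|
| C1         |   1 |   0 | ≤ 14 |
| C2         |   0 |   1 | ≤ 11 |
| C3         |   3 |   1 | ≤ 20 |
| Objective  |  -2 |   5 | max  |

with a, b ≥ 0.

(0, 0), (6.667, 0), (3, 11), (0, 11)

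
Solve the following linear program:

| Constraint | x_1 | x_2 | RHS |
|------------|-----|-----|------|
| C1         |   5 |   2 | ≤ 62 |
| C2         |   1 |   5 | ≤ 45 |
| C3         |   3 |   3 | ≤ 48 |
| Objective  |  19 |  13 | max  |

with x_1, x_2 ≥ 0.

Evaluate the objective at each vertex of the feasible region:
  z(0, 0) = 0
  z(12.4, 0) = 235.6
  z(10, 6) = 268  ←
  z(8.75, 7.25) = 260.5
  z(0, 9) = 117
The maximum is at x_1 = 10, x_2 = 6.

x_1 = 10, x_2 = 6, z = 268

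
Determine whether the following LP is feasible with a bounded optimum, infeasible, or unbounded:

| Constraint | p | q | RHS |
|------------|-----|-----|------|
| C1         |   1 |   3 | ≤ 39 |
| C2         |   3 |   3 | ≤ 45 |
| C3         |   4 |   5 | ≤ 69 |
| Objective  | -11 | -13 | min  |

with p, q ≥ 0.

Feasible with a bounded optimal solution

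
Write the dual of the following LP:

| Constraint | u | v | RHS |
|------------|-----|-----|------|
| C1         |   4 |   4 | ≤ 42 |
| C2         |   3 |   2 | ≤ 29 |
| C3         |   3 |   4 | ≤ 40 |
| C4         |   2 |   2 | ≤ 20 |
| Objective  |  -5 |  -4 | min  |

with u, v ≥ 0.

Primal min cᵀx s.t. Ax ≤ b, x ≥ 0  →  Dual max −bᵀy s.t. Aᵀy ≥ −c, y ≥ 0.

Maximize: z = -42y1 - 29y2 - 40y3 - 20y4

Subject to:
  4y1 + 3y2 + 3y3 + 2y4 ≥ 5
  4y1 + 2y2 + 4y3 + 2y4 ≥ 4
  y1, y2, y3, y4 ≥ 0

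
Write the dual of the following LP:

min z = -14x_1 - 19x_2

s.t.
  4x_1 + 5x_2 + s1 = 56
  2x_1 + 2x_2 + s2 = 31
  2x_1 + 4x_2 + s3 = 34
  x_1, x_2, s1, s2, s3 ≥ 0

Primal min cᵀx s.t. Ax ≤ b, x ≥ 0  →  Dual max −bᵀy s.t. Aᵀy ≥ −c, y ≥ 0.

Maximize: z = -56y1 - 31y2 - 34y3

Subject to:
  4y1 + 2y2 + 2y3 ≥ 14
  5y1 + 2y2 + 4y3 ≥ 19
  y1, y2, y3 ≥ 0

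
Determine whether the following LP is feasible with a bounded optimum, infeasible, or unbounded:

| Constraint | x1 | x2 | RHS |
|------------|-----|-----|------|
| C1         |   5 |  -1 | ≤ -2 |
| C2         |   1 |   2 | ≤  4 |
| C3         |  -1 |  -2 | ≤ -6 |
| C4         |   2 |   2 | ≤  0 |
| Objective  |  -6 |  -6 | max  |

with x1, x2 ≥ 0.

Infeasible (no feasible solution exists)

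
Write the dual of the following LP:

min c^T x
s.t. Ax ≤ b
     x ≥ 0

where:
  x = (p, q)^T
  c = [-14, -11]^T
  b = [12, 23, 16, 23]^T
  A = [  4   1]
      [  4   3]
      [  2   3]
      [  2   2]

Primal min cᵀx s.t. Ax ≤ b, x ≥ 0  →  Dual max −bᵀy s.t. Aᵀy ≥ −c, y ≥ 0.

Maximize: z = -12y1 - 23y2 - 16y3 - 23y4

Subject to:
  4y1 + 4y2 + 2y3 + 2y4 ≥ 14
  y1 + 3y2 + 3y3 + 2y4 ≥ 11
  y1, y2, y3, y4 ≥ 0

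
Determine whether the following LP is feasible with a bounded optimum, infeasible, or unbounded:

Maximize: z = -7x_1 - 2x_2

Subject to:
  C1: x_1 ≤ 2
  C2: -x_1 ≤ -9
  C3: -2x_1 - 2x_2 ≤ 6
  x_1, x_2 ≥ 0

Infeasible (no feasible solution exists)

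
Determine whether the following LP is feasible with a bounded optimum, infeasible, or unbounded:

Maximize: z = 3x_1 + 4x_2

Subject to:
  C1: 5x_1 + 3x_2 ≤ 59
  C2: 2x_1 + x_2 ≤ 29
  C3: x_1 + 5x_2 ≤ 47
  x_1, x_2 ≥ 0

Feasible with a bounded optimal solution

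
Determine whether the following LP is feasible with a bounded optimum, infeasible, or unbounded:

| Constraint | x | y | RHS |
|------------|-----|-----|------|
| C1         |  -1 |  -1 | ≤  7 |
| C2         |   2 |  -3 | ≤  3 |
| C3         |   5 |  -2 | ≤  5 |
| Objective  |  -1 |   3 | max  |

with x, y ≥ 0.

Unbounded (objective can increase without bound)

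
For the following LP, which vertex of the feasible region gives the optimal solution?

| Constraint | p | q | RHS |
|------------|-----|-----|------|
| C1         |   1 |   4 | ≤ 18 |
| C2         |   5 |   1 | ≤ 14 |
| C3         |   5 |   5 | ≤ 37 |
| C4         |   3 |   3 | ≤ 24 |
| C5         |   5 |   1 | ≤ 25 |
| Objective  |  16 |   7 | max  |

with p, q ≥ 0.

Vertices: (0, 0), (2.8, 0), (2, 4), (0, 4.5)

Evaluate the objective at each vertex of the feasible region:
  z(0, 0) = 0
  z(2.8, 0) = 44.8
  z(2, 4) = 60  ←
  z(0, 4.5) = 31.5
The maximum is at p = 2, q = 4.

(2, 4)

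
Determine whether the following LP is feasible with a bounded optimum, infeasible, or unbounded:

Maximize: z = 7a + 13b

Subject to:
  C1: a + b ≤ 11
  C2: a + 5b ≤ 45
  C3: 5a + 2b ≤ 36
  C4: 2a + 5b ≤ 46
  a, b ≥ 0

Feasible with a bounded optimal solution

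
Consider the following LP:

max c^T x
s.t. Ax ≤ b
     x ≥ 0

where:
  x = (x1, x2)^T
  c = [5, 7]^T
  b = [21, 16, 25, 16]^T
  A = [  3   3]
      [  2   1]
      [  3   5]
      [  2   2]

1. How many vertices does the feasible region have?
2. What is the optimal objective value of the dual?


1. 4
2. 39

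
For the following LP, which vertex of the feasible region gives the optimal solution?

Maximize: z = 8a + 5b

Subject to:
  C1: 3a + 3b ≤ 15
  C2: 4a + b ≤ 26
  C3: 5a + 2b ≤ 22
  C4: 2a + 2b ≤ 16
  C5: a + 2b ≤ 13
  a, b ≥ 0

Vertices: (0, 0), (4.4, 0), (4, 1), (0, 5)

Evaluate the objective at each vertex of the feasible region:
  z(0, 0) = 0
  z(4.4, 0) = 35.2
  z(4, 1) = 37  ←
  z(0, 5) = 25
The maximum is at a = 4, b = 1.

(4, 1)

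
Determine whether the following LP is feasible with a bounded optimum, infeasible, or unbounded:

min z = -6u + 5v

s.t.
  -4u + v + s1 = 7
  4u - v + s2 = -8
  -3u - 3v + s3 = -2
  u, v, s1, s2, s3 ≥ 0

Infeasible (no feasible solution exists)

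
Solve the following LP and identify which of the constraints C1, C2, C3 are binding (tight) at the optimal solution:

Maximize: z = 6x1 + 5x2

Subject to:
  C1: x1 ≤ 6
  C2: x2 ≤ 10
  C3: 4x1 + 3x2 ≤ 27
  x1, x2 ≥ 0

At x1 = 0, x2 = 9, compute slack b - a·x for each constraint:
  C1: 6 − 0 = 6  (slack)
  C2: 10 − 9 = 1  (slack)
  C3: 27 − 27 = 0  (binding)

Optimal: x1 = 0, x2 = 9
Binding: C3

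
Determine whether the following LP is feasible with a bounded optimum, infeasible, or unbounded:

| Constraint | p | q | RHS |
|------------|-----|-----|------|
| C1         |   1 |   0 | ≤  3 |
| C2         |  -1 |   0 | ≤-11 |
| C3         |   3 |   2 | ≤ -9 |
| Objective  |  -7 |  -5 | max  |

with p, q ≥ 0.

Infeasible (no feasible solution exists)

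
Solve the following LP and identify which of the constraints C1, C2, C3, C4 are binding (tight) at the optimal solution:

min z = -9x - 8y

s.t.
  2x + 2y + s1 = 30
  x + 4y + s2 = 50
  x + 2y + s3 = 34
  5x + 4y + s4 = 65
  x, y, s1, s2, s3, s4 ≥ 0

At x = 5, y = 10, compute slack b - a·x for each constraint:
  C1: 30 − 30 = 0  (binding)
  C2: 50 − 45 = 5  (slack)
  C3: 34 − 25 = 9  (slack)
  C4: 65 − 65 = 0  (binding)

Optimal: x = 5, y = 10
Binding: C1, C4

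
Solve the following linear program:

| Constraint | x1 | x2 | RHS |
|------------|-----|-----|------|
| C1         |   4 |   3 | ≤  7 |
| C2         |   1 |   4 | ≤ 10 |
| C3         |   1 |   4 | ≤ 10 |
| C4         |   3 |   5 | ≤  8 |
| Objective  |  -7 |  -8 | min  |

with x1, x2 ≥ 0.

Evaluate the objective at each vertex of the feasible region:
  z(0, 0) = 0
  z(1.75, 0) = -12.25
  z(1, 1) = -15  ←
  z(0, 1.6) = -12.8
The minimum is at x1 = 1, x2 = 1.

x1 = 1, x2 = 1, z = -15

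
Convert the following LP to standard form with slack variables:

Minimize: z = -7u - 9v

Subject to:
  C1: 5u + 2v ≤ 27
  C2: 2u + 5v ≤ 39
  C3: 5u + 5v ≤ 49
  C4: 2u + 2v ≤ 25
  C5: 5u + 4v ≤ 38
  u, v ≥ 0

min z = -7u - 9v

s.t.
  5u + 2v + s1 = 27
  2u + 5v + s2 = 39
  5u + 5v + s3 = 49
  2u + 2v + s4 = 25
  5u + 4v + s5 = 38
  u, v, s1, s2, s3, s4, s5 ≥ 0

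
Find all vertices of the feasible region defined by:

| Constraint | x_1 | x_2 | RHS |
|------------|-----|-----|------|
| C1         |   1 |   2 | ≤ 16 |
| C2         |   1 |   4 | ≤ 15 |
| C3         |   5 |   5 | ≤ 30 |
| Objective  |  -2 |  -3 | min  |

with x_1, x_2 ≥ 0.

(0, 0), (6, 0), (3, 3), (0, 3.75)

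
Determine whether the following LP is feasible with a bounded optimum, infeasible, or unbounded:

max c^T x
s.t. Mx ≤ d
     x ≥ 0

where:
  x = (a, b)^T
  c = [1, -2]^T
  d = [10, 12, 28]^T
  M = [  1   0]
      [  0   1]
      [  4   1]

Feasible with a bounded optimal solution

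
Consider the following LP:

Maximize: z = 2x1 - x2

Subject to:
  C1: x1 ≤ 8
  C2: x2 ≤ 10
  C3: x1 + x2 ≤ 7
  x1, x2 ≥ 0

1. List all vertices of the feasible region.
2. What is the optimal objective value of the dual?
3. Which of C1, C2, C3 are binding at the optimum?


1. (0, 0), (7, 0), (0, 7)
2. 14
3. C3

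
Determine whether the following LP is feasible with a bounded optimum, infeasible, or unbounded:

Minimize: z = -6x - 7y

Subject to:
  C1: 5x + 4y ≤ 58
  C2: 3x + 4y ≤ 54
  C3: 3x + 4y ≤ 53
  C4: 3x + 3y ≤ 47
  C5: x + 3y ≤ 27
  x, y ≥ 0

Feasible with a bounded optimal solution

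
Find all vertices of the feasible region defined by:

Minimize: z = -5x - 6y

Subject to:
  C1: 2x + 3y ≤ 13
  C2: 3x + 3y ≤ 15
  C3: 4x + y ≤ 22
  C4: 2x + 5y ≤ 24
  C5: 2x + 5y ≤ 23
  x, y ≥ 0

(0, 0), (5, 0), (2, 3), (0, 4.333)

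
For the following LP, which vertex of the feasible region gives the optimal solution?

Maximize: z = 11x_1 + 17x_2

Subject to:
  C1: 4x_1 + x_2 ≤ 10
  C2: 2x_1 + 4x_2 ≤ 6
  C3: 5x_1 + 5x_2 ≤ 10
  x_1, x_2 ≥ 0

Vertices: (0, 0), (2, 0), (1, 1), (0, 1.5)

Evaluate the objective at each vertex of the feasible region:
  z(0, 0) = 0
  z(2, 0) = 22
  z(1, 1) = 28  ←
  z(0, 1.5) = 25.5
The maximum is at x_1 = 1, x_2 = 1.

(1, 1)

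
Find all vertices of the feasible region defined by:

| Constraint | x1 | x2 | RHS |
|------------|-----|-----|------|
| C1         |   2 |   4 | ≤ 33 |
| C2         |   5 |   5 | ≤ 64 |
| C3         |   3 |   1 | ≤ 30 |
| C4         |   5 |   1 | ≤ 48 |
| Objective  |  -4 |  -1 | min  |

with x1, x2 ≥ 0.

(0, 0), (9.6, 0), (9, 3), (8.7, 3.9), (0, 8.25)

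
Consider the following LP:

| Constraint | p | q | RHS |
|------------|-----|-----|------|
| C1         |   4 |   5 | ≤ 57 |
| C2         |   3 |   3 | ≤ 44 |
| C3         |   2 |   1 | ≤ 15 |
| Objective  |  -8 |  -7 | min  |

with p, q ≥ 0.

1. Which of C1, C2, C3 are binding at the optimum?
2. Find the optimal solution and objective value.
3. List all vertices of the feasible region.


1. C1, C3
2. p = 3, q = 9, z = -87
3. (0, 0), (7.5, 0), (3, 9), (0, 11.4)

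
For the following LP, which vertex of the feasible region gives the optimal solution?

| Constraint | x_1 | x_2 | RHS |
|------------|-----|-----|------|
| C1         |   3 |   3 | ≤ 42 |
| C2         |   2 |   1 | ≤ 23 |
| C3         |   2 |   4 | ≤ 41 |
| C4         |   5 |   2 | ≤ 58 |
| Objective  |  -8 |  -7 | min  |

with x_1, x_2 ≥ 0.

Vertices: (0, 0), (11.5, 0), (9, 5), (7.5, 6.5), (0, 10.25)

Evaluate the objective at each vertex of the feasible region:
  z(0, 0) = 0
  z(11.5, 0) = -92
  z(9, 5) = -107  ←
  z(7.5, 6.5) = -105.5
  z(0, 10.25) = -71.75
The minimum is at x_1 = 9, x_2 = 5.

(9, 5)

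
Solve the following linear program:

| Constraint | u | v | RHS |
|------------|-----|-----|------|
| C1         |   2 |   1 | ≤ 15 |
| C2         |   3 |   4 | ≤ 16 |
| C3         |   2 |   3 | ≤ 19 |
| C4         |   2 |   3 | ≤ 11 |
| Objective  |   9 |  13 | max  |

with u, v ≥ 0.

Evaluate the objective at each vertex of the feasible region:
  z(0, 0) = 0
  z(5.333, 0) = 48
  z(4, 1) = 49  ←
  z(0, 3.667) = 47.67
The maximum is at u = 4, v = 1.

u = 4, v = 1, z = 49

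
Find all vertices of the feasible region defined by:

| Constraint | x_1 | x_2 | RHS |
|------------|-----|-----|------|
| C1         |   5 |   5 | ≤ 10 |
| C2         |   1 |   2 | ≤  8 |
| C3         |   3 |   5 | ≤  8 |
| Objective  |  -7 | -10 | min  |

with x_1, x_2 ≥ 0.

(0, 0), (2, 0), (1, 1), (0, 1.6)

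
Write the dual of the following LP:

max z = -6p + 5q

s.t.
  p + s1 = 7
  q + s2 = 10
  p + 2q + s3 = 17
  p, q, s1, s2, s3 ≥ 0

Primal max cᵀx s.t. Ax ≤ b, x ≥ 0  →  Dual min bᵀy s.t. Aᵀy ≥ c, y ≥ 0.

Minimize: z = 7y1 + 10y2 + 17y3

Subject to:
  y1 + y3 ≥ -6
  y2 + 2y3 ≥ 5
  y1, y2, y3 ≥ 0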